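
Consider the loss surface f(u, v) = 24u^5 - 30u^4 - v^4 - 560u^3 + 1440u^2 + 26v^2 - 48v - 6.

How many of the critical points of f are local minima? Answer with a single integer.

2

f separates as a function of u plus a function of v, so ∇f=0 decouples.
∂f/∂u = 120u(u - 3)(u - 2)(u + 4) = 0 at u ∈ {-4, 0, 2, 3}; ∂f/∂v = -4(v - 3)(v - 1)(v + 4) = 0 at v ∈ {-4, 1, 3}.
The Hessian is diagonal: diag(f_uu, f_vv). Second derivatives: f_uu(-4)=-20160, f_uu(0)=2880, f_uu(2)=-1440, f_uu(3)=2520; f_vv(-4)=-140, f_vv(1)=40, f_vv(3)=-56.
Local minima occur where both diagonal entries positive: (0, 1), (3, 1). Count: 2.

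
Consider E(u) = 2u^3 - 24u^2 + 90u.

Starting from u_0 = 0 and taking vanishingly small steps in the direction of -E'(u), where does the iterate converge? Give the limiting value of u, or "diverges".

diverges

E'(u) = 6(u - 5)(u - 3), so E'(0) = 90.
Gradient descent moves in the -E' direction, i.e. u is decreasing.
There is no critical point below u=0, and E' keeps the same sign, so the iterate runs off to −∞.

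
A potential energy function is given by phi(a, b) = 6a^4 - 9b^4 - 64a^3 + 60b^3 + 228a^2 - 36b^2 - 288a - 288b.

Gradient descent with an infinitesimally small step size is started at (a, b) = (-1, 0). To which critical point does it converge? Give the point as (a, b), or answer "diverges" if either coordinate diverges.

(1, 2)

phi is separable, so gradient descent decouples: a follows -∂phi/∂a, b follows -∂phi/∂b.
∂phi/∂a = 24(a - 4)(a - 3)(a - 1); at a=-1 this is -960, so a increases.
∂phi/∂b = -36(b - 4)(b - 2)(b + 1); at b=0 this is -288, so b increases.
a converges to its nearest critical value 1 (a local min of the a-part); b converges to 2. The iterate converges to (1, 2).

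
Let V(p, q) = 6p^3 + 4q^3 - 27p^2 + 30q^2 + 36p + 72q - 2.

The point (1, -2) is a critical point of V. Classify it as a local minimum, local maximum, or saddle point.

saddle point

The mixed partial ∂²V/∂p∂q is 0, so the Hessian at any point is diag(V_pp, V_qq) = diag(18(2p - 3), 12(2q + 5)).
At (1, -2): H = diag(-18, 12).
The eigenvalues have opposite signs, so H is indefinite: a saddle point.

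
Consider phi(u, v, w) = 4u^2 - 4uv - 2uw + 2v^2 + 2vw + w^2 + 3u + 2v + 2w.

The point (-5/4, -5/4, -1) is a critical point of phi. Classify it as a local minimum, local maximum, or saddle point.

local minimum

The Hessian is constant: H = [[8, -4, -2], [-4, 4, 2], [-2, 2, 2]].
Leading principal minors: Δ₁ = 8, Δ₂ = 16, Δ₃ = 16.
All leading minors are positive, so H is positive definite: a local minimum.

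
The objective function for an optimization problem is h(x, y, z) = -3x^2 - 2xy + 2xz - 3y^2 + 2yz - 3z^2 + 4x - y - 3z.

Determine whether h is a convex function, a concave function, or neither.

concave

h is quadratic, so its Hessian is the constant matrix H = [[-6, -2, 2], [-2, -6, 2], [2, 2, -6]].
Leading principal minors: -6, 32, -160.
Signs alternate −, +, − ⇒ H ≺ 0 ⇒ concave.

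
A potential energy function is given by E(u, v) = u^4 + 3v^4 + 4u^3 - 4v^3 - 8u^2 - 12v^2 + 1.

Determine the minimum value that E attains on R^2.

E(u,v) separates as P(u) + Q(v) + 1, so its minimum is min P + min Q + 1.
P'(u) = 4u(u - 1)(u + 4) vanishes at u ∈ {-4, 0, 1}; Q'(v) = 12v(v - 2)(v + 1) vanishes at v ∈ {-1, 0, 2}.
Local minima of P (where P''>0): P(-4)=-128, P(1)=-3. Local minima of Q: Q(-1)=-5, Q(2)=-32.
So the global minimum of E is P(-4) + Q(2) + 1 = -128 − 32 + 1 = -159, attained at (-4, 2).

-159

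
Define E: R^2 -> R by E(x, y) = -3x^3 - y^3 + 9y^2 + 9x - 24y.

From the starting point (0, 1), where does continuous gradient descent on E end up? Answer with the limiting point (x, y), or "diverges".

E is separable, so gradient descent decouples: x follows -∂E/∂x, y follows -∂E/∂y.
∂E/∂x = -9(x - 1)(x + 1); at x=0 this is 9, so x decreases.
∂E/∂y = -3(y - 4)(y - 2); at y=1 this is -9, so y increases.
x converges to its nearest critical value -1 (a local min of the x-part); y converges to 2. The iterate converges to (-1, 2).

(-1, 2)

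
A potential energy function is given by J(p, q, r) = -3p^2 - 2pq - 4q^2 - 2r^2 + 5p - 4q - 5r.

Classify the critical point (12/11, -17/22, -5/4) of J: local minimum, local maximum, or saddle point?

local maximum

The Hessian is constant: H = [[-6, -2, 0], [-2, -8, 0], [0, 0, -4]].
Leading principal minors: Δ₁ = -6, Δ₂ = 44, Δ₃ = -176.
The minors alternate sign starting negative (−, +, −), so H is negative definite: a local maximum.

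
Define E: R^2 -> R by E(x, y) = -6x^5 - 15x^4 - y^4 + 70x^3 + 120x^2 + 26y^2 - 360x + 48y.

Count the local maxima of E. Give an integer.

4

E separates as a function of x plus a function of y, so ∇E=0 decouples.
∂E/∂x = -30(x - 2)(x - 1)(x + 2)(x + 3) = 0 at x ∈ {-3, -2, 1, 2}; ∂E/∂y = -4(y - 4)(y + 1)(y + 3) = 0 at y ∈ {-3, -1, 4}.
The Hessian is diagonal: diag(E_xx, E_yy). Second derivatives: E_xx(-3)=600, E_xx(-2)=-360, E_xx(1)=360, E_xx(2)=-600; E_yy(-3)=-56, E_yy(-1)=40, E_yy(4)=-140.
Local maxima occur where both diagonal entries negative: (-2, -3), (-2, 4), (2, -3), (2, 4). Count: 4.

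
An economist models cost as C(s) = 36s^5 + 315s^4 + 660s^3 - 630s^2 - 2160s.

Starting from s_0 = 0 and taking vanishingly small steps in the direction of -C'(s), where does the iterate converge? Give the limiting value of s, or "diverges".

1

C'(s) = 180(s - 1)(s + 1)(s + 3)(s + 4), so C'(0) = -2160.
Gradient descent moves in the -C' direction, i.e. s is increasing.
The nearest critical point in that direction is s = 1, where C'' = 7200 > 0 (a local minimum). The iterate converges there.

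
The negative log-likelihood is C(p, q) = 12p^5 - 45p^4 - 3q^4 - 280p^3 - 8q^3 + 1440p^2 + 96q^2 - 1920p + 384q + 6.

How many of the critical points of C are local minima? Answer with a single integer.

2

C separates as a function of p plus a function of q, so ∇C=0 decouples.
∂C/∂p = 60(p - 4)(p - 2)(p - 1)(p + 4) = 0 at p ∈ {-4, 1, 2, 4}; ∂C/∂q = -12(q - 4)(q + 2)(q + 4) = 0 at q ∈ {-4, -2, 4}.
The Hessian is diagonal: diag(C_pp, C_qq). Second derivatives: C_pp(-4)=-14400, C_pp(1)=900, C_pp(2)=-720, C_pp(4)=2880; C_qq(-4)=-192, C_qq(-2)=144, C_qq(4)=-576.
Local minima occur where both diagonal entries positive: (1, -2), (4, -2). Count: 2.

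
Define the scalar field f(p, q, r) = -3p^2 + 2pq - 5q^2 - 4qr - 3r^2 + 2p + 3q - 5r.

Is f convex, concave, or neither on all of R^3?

f is quadratic, so its Hessian is the constant matrix H = [[-6, 2, 0], [2, -10, -4], [0, -4, -6]].
Leading principal minors: -6, 56, -240.
Signs alternate −, +, − ⇒ H ≺ 0 ⇒ concave.

concave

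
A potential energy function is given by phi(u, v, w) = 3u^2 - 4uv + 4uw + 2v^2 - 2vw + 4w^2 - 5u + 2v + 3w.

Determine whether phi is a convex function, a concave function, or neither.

convex

phi is quadratic, so its Hessian is the constant matrix H = [[6, -4, 4], [-4, 4, -2], [4, -2, 8]].
Leading principal minors: 6, 8, 40.
All positive ⇒ H ≻ 0 ⇒ convex.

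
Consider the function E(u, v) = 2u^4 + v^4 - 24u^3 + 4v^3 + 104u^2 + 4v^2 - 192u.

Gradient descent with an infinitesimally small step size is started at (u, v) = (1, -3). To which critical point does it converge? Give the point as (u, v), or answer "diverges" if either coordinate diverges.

(2, -2)

E is separable, so gradient descent decouples: u follows -∂E/∂u, v follows -∂E/∂v.
∂E/∂u = 8(u - 4)(u - 3)(u - 2); at u=1 this is -48, so u increases.
∂E/∂v = 4v(v + 1)(v + 2); at v=-3 this is -24, so v increases.
u converges to its nearest critical value 2 (a local min of the u-part); v converges to -2. The iterate converges to (2, -2).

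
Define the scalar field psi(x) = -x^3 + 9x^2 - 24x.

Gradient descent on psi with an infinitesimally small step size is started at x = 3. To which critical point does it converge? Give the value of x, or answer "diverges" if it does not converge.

psi'(x) = -3(x - 4)(x - 2), so psi'(3) = 3.
Gradient descent moves in the -psi' direction, i.e. x is decreasing.
The nearest critical point in that direction is x = 2, where psi'' = 6 > 0 (a local minimum). The iterate converges there.

2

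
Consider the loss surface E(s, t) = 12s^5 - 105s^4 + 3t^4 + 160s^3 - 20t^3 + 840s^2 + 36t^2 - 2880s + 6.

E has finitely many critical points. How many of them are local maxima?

2

E separates as a function of s plus a function of t, so ∇E=0 decouples.
∂E/∂s = 60(s - 4)(s - 3)(s - 2)(s + 2) = 0 at s ∈ {-2, 2, 3, 4}; ∂E/∂t = 12t(t - 3)(t - 2) = 0 at t ∈ {0, 2, 3}.
The Hessian is diagonal: diag(E_ss, E_tt). Second derivatives: E_ss(-2)=-7200, E_ss(2)=480, E_ss(3)=-300, E_ss(4)=720; E_tt(0)=72, E_tt(2)=-24, E_tt(3)=36.
Local maxima occur where both diagonal entries negative: (-2, 2), (3, 2). Count: 2.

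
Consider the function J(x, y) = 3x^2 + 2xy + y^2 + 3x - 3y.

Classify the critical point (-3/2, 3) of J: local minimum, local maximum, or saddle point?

The Hessian of J is constant: H = [[6, 2], [2, 2]].
det(H) = 6·2 − 2² = 8.
det(H) > 0 and tr(H) = 8 > 0, so H is positive definite and the point is a local minimum.

local minimum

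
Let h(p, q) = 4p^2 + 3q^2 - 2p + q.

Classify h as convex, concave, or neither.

h is quadratic, so its Hessian is the constant matrix H = [[8, 0], [0, 6]].
det(H) = 48, tr(H) = 14.
det(H) > 0 and tr(H) > 0, so H is positive definite everywhere: convex.

convex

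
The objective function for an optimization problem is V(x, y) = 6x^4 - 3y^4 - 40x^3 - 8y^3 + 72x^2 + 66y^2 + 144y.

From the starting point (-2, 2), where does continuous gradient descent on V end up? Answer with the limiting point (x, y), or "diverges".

V is separable, so gradient descent decouples: x follows -∂V/∂x, y follows -∂V/∂y.
∂V/∂x = 24x(x - 3)(x - 2); at x=-2 this is -960, so x increases.
∂V/∂y = -12(y - 3)(y + 1)(y + 4); at y=2 this is 216, so y decreases.
x converges to its nearest critical value 0 (a local min of the x-part); y converges to -1. The iterate converges to (0, -1).

(0, -1)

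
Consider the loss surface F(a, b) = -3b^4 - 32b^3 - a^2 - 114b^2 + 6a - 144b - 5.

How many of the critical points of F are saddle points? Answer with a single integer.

F separates as a function of a plus a function of b, so ∇F=0 decouples.
∂F/∂a = -2(a - 3) = 0 at a ∈ {3}; ∂F/∂b = -12(b + 1)(b + 3)(b + 4) = 0 at b ∈ {-4, -3, -1}.
The Hessian is diagonal: diag(F_aa, F_bb). Second derivatives: F_aa(3)=-2; F_bb(-4)=-36, F_bb(-3)=24, F_bb(-1)=-72.
Saddle points occur where the two diagonal entries have opposite signs: (3, -3). Count: 1.

1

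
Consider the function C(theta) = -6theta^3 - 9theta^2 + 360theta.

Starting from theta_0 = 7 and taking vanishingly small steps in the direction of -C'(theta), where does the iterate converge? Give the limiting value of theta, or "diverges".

C'(theta) = -18(theta - 4)(theta + 5), so C'(7) = -648.
Gradient descent moves in the -C' direction, i.e. theta is increasing.
There is no critical point above theta=7, and C' keeps the same sign, so the iterate runs off to +∞.

diverges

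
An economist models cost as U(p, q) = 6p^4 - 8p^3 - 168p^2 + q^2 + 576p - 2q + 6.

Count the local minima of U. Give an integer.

2

U separates as a function of p plus a function of q, so ∇U=0 decouples.
∂U/∂p = 24(p - 3)(p - 2)(p + 4) = 0 at p ∈ {-4, 2, 3}; ∂U/∂q = 2(q - 1) = 0 at q ∈ {1}.
The Hessian is diagonal: diag(U_pp, U_qq). Second derivatives: U_pp(-4)=1008, U_pp(2)=-144, U_pp(3)=168; U_qq(1)=2.
Local minima occur where both diagonal entries positive: (-4, 1), (3, 1). Count: 2.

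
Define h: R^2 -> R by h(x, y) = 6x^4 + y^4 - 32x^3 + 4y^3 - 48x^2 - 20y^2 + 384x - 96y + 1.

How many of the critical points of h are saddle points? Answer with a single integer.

h separates as a function of x plus a function of y, so ∇h=0 decouples.
∂h/∂x = 24(x - 4)(x - 2)(x + 2) = 0 at x ∈ {-2, 2, 4}; ∂h/∂y = 4(y - 3)(y + 2)(y + 4) = 0 at y ∈ {-4, -2, 3}.
The Hessian is diagonal: diag(h_xx, h_yy). Second derivatives: h_xx(-2)=576, h_xx(2)=-192, h_xx(4)=288; h_yy(-4)=56, h_yy(-2)=-40, h_yy(3)=140.
Saddle points occur where the two diagonal entries have opposite signs: (-2, -2), (2, -4), (2, 3), (4, -2). Count: 4.

4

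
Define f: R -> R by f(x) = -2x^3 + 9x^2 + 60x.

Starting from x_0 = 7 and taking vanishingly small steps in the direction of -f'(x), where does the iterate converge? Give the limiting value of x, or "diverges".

diverges

f'(x) = -6(x - 5)(x + 2), so f'(7) = -108.
Gradient descent moves in the -f' direction, i.e. x is increasing.
There is no critical point above x=7, and f' keeps the same sign, so the iterate runs off to +∞.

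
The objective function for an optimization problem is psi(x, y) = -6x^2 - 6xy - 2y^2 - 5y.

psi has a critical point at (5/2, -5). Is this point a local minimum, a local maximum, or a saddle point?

The Hessian of psi is constant: H = [[-12, -6], [-6, -4]].
det(H) = (-12)·(-4) − (-6)² = 12.
det(H) > 0 and tr(H) = -16 < 0, so H is negative definite and the point is a local maximum.

local maximum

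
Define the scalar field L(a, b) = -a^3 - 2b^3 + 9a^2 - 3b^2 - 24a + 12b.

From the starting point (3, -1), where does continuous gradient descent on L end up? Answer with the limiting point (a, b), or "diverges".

(2, -2)

L is separable, so gradient descent decouples: a follows -∂L/∂a, b follows -∂L/∂b.
∂L/∂a = -3(a - 4)(a - 2); at a=3 this is 3, so a decreases.
∂L/∂b = -6(b - 1)(b + 2); at b=-1 this is 12, so b decreases.
a converges to its nearest critical value 2 (a local min of the a-part); b converges to -2. The iterate converges to (2, -2).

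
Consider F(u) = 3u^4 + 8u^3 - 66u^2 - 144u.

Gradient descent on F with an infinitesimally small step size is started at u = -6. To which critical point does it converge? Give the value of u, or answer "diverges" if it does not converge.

-4

F'(u) = 12(u - 3)(u + 1)(u + 4), so F'(-6) = -1080.
Gradient descent moves in the -F' direction, i.e. u is increasing.
The nearest critical point in that direction is u = -4, where F'' = 252 > 0 (a local minimum). The iterate converges there.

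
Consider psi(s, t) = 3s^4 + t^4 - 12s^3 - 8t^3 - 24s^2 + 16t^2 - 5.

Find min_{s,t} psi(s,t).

psi(s,t) separates as P(s) + Q(t) − 5, so its minimum is min P + min Q − 5.
P'(s) = 12s(s - 4)(s + 1) vanishes at s ∈ {-1, 0, 4}; Q'(t) = 4t(t - 4)(t - 2) vanishes at t ∈ {0, 2, 4}.
Local minima of P (where P''>0): P(-1)=-9, P(4)=-384. Local minima of Q: Q(0)=0, Q(4)=0.
So the global minimum of psi is P(4) + Q(0) − 5 = -384 + 0 − 5 = -389, attained at (4, 0).

-389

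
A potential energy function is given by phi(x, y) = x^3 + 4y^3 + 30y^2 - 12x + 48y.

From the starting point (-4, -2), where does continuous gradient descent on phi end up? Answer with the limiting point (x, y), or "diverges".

phi is separable, so gradient descent decouples: x follows -∂phi/∂x, y follows -∂phi/∂y.
∂phi/∂x = 3(x - 2)(x + 2); at x=-4 this is 36, so x decreases.
∂phi/∂y = 12(y + 1)(y + 4); at y=-2 this is -24, so y increases.
The x-coordinate has no critical point in that direction and runs off to infinity.

diverges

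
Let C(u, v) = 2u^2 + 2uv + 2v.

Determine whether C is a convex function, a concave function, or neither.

neither

C is quadratic, so its Hessian is the constant matrix H = [[4, 2], [2, 0]].
det(H) = -4, tr(H) = 4.
det(H) < 0, so H is indefinite: neither convex nor concave.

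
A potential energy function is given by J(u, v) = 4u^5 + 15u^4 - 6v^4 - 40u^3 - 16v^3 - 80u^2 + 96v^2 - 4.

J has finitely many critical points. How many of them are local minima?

J separates as a function of u plus a function of v, so ∇J=0 decouples.
∂J/∂u = 20u(u - 2)(u + 1)(u + 4) = 0 at u ∈ {-4, -1, 0, 2}; ∂J/∂v = -24v(v - 2)(v + 4) = 0 at v ∈ {-4, 0, 2}.
The Hessian is diagonal: diag(J_uu, J_vv). Second derivatives: J_uu(-4)=-1440, J_uu(-1)=180, J_uu(0)=-160, J_uu(2)=720; J_vv(-4)=-576, J_vv(0)=192, J_vv(2)=-288.
Local minima occur where both diagonal entries positive: (-1, 0), (2, 0). Count: 2.

2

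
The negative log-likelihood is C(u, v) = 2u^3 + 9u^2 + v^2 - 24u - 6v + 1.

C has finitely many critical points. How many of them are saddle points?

1

C separates as a function of u plus a function of v, so ∇C=0 decouples.
∂C/∂u = 6(u - 1)(u + 4) = 0 at u ∈ {-4, 1}; ∂C/∂v = 2(v - 3) = 0 at v ∈ {3}.
The Hessian is diagonal: diag(C_uu, C_vv). Second derivatives: C_uu(-4)=-30, C_uu(1)=30; C_vv(3)=2.
Saddle points occur where the two diagonal entries have opposite signs: (-4, 3). Count: 1.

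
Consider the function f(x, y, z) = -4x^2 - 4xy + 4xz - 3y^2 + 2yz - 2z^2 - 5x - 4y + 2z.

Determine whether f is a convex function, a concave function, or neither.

concave

f is quadratic, so its Hessian is the constant matrix H = [[-8, -4, 4], [-4, -6, 2], [4, 2, -4]].
Leading principal minors: -8, 32, -64.
Signs alternate −, +, − ⇒ H ≺ 0 ⇒ concave.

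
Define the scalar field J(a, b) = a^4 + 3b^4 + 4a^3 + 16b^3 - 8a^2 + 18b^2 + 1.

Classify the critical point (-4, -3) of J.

The mixed partial ∂²J/∂a∂b is 0, so the Hessian at any point is diag(J_aa, J_bb) = diag(4(3a^2 + 6a - 4), 12(3b^2 + 8b + 3)).
At (-4, -3): H = diag(80, 72).
Both eigenvalues are positive, so H is positive definite: a local minimum.

local minimum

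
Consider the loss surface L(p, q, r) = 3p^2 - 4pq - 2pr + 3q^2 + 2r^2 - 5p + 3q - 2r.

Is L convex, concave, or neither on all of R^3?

convex

L is quadratic, so its Hessian is the constant matrix H = [[6, -4, -2], [-4, 6, 0], [-2, 0, 4]].
Leading principal minors: 6, 20, 56.
All positive ⇒ H ≻ 0 ⇒ convex.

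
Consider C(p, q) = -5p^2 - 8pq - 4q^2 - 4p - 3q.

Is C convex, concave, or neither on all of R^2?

concave

C is quadratic, so its Hessian is the constant matrix H = [[-10, -8], [-8, -8]].
det(H) = 16, tr(H) = -18.
det(H) > 0 and tr(H) < 0, so H is negative definite everywhere: concave.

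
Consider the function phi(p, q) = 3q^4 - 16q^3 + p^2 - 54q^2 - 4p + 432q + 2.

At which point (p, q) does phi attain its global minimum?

(2, -3)

phi(p,q) separates as A(p) + B(q) + 2, so its minimum is min A + min B + 2.
A'(p) = 2p - 4 vanishes at p ∈ {2}; B'(q) = 12(q - 4)(q - 3)(q + 3) vanishes at q ∈ {-3, 3, 4}.
Local minima of A (where A''>0): A(2)=-4. Local minima of B: B(-3)=-1107, B(4)=608.
So the global minimum of phi is A(2) + B(-3) + 2 = -4 − 1107 + 2 = -1109, attained at (2, -3).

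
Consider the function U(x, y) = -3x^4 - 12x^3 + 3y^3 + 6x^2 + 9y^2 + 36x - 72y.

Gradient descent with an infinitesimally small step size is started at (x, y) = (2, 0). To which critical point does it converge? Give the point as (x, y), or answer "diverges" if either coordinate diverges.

U is separable, so gradient descent decouples: x follows -∂U/∂x, y follows -∂U/∂y.
∂U/∂x = -12(x - 1)(x + 1)(x + 3); at x=2 this is -180, so x increases.
∂U/∂y = 9(y - 2)(y + 4); at y=0 this is -72, so y increases.
The x-coordinate has no critical point in that direction and runs off to infinity.

diverges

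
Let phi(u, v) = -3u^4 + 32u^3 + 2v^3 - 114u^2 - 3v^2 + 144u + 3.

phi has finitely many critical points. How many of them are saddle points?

3

phi separates as a function of u plus a function of v, so ∇phi=0 decouples.
∂phi/∂u = -12(u - 4)(u - 3)(u - 1) = 0 at u ∈ {1, 3, 4}; ∂phi/∂v = 6v(v - 1) = 0 at v ∈ {0, 1}.
The Hessian is diagonal: diag(phi_uu, phi_vv). Second derivatives: phi_uu(1)=-72, phi_uu(3)=24, phi_uu(4)=-36; phi_vv(0)=-6, phi_vv(1)=6.
Saddle points occur where the two diagonal entries have opposite signs: (1, 1), (3, 0), (4, 1). Count: 3.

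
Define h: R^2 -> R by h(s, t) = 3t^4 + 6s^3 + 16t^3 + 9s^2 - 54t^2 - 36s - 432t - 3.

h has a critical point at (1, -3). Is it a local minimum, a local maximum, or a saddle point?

saddle point

The mixed partial ∂²h/∂s∂t is 0, so the Hessian at any point is diag(h_ss, h_tt) = diag(18(2s + 1), 12(3t^2 + 8t - 9)).
At (1, -3): H = diag(54, -72).
The eigenvalues have opposite signs, so H is indefinite: a saddle point.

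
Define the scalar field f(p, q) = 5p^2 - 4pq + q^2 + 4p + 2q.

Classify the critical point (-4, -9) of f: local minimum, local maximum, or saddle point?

The Hessian of f is constant: H = [[10, -4], [-4, 2]].
det(H) = 10·2 − (-4)² = 4.
det(H) > 0 and tr(H) = 12 > 0, so H is positive definite and the point is a local minimum.

local minimum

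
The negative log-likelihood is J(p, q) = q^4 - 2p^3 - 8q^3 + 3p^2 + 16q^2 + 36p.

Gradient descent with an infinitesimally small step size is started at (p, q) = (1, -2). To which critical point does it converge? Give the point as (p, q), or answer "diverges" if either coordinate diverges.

J is separable, so gradient descent decouples: p follows -∂J/∂p, q follows -∂J/∂q.
∂J/∂p = -6(p - 3)(p + 2); at p=1 this is 36, so p decreases.
∂J/∂q = 4q(q - 4)(q - 2); at q=-2 this is -192, so q increases.
p converges to its nearest critical value -2 (a local min of the p-part); q converges to 0. The iterate converges to (-2, 0).

(-2, 0)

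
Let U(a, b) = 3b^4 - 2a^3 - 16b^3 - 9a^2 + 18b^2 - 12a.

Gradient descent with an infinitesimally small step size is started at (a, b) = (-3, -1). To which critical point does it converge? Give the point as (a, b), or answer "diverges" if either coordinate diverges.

U is separable, so gradient descent decouples: a follows -∂U/∂a, b follows -∂U/∂b.
∂U/∂a = -6(a + 1)(a + 2); at a=-3 this is -12, so a increases.
∂U/∂b = 12b(b - 3)(b - 1); at b=-1 this is -96, so b increases.
a converges to its nearest critical value -2 (a local min of the a-part); b converges to 0. The iterate converges to (-2, 0).

(-2, 0)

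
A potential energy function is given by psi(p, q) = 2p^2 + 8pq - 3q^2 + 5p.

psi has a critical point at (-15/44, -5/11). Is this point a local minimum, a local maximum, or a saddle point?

saddle point

The Hessian of psi is constant: H = [[4, 8], [8, -6]].
det(H) = 4·(-6) − 8² = -88.
Since det(H) < 0, H is indefinite and the critical point is a saddle point.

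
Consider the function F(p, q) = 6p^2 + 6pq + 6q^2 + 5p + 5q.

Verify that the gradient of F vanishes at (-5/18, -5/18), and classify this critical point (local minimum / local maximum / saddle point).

local minimum

∇F = (12p + 6q + 5, 6p + 12q + 5); substituting (-5/18, -5/18) gives ∇F = (0, 0), so (-5/18, -5/18) is indeed a critical point.
The Hessian of F is constant: H = [[12, 6], [6, 12]].
det(H) = 12·12 − 6² = 108.
det(H) > 0 and tr(H) = 24 > 0, so H is positive definite and the point is a local minimum.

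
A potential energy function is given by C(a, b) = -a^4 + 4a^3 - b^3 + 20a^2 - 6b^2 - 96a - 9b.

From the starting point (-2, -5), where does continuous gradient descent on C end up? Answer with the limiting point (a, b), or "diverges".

(2, -3)

C is separable, so gradient descent decouples: a follows -∂C/∂a, b follows -∂C/∂b.
∂C/∂a = -4(a - 4)(a - 2)(a + 3); at a=-2 this is -96, so a increases.
∂C/∂b = -3(b + 1)(b + 3); at b=-5 this is -24, so b increases.
a converges to its nearest critical value 2 (a local min of the a-part); b converges to -3. The iterate converges to (2, -3).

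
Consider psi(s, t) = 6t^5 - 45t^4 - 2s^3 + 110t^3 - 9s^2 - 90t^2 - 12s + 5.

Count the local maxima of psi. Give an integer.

psi separates as a function of s plus a function of t, so ∇psi=0 decouples.
∂psi/∂s = -6(s + 1)(s + 2) = 0 at s ∈ {-2, -1}; ∂psi/∂t = 30t(t - 3)(t - 2)(t - 1) = 0 at t ∈ {0, 1, 2, 3}.
The Hessian is diagonal: diag(psi_ss, psi_tt). Second derivatives: psi_ss(-2)=6, psi_ss(-1)=-6; psi_tt(0)=-180, psi_tt(1)=60, psi_tt(2)=-60, psi_tt(3)=180.
Local maxima occur where both diagonal entries negative: (-1, 0), (-1, 2). Count: 2.

2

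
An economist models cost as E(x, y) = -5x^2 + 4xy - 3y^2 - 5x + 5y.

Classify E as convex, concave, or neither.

E is quadratic, so its Hessian is the constant matrix H = [[-10, 4], [4, -6]].
det(H) = 44, tr(H) = -16.
det(H) > 0 and tr(H) < 0, so H is negative definite everywhere: concave.

concave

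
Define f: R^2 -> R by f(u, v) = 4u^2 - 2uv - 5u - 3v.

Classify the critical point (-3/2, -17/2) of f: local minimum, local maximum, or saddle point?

The Hessian of f is constant: H = [[8, -2], [-2, 0]].
det(H) = 8·0 − (-2)² = -4.
Since det(H) < 0, H is indefinite and the critical point is a saddle point.

saddle point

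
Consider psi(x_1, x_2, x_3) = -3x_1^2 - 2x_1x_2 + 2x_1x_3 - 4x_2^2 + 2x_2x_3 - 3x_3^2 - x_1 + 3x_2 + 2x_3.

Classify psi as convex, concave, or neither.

psi is quadratic, so its Hessian is the constant matrix H = [[-6, -2, 2], [-2, -8, 2], [2, 2, -6]].
Leading principal minors: -6, 44, -224.
Signs alternate −, +, − ⇒ H ≺ 0 ⇒ concave.

concave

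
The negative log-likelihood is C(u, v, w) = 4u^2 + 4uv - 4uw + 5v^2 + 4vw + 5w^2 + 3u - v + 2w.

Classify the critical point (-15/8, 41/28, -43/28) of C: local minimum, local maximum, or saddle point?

local minimum

The Hessian is constant: H = [[8, 4, -4], [4, 10, 4], [-4, 4, 10]].
Leading principal minors: Δ₁ = 8, Δ₂ = 64, Δ₃ = 224.
All leading minors are positive, so H is positive definite: a local minimum.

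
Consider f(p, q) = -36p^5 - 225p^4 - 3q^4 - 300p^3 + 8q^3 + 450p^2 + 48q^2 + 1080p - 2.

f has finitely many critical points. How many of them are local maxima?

f separates as a function of p plus a function of q, so ∇f=0 decouples.
∂f/∂p = -180(p - 1)(p + 1)(p + 2)(p + 3) = 0 at p ∈ {-3, -2, -1, 1}; ∂f/∂q = -12q(q - 4)(q + 2) = 0 at q ∈ {-2, 0, 4}.
The Hessian is diagonal: diag(f_pp, f_qq). Second derivatives: f_pp(-3)=1440, f_pp(-2)=-540, f_pp(-1)=720, f_pp(1)=-4320; f_qq(-2)=-144, f_qq(0)=96, f_qq(4)=-288.
Local maxima occur where both diagonal entries negative: (-2, -2), (-2, 4), (1, -2), (1, 4). Count: 4.

4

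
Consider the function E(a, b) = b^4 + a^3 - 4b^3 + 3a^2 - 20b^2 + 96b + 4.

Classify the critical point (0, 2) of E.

saddle point

The mixed partial ∂²E/∂a∂b is 0, so the Hessian at any point is diag(E_aa, E_bb) = diag(6(a + 1), 4(3b^2 - 6b - 10)).
At (0, 2): H = diag(6, -40).
The eigenvalues have opposite signs, so H is indefinite: a saddle point.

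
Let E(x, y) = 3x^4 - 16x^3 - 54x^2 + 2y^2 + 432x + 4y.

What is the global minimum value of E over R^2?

E(x,y) separates as P(x) + Q(y), so its minimum is min P + min Q.
P'(x) = 12(x - 4)(x - 3)(x + 3) vanishes at x ∈ {-3, 3, 4}; Q'(y) = 4y + 4 vanishes at y ∈ {-1}.
Local minima of P (where P''>0): P(-3)=-1107, P(4)=608. Local minima of Q: Q(-1)=-2.
So the global minimum of E is P(-3) + Q(-1) = -1107 − 2 = -1109, attained at (-3, -1).

-1109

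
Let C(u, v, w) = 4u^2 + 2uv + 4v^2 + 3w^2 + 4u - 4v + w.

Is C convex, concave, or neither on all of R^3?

C is quadratic, so its Hessian is the constant matrix H = [[8, 2, 0], [2, 8, 0], [0, 0, 6]].
Leading principal minors: 8, 60, 360.
All positive ⇒ H ≻ 0 ⇒ convex.

convex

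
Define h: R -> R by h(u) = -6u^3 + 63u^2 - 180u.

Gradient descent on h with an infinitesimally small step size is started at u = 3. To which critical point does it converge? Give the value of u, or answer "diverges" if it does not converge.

2

h'(u) = -18(u - 5)(u - 2), so h'(3) = 36.
Gradient descent moves in the -h' direction, i.e. u is decreasing.
The nearest critical point in that direction is u = 2, where h'' = 54 > 0 (a local minimum). The iterate converges there.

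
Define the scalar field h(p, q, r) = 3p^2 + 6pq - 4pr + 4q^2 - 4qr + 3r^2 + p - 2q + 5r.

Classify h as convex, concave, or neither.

convex

h is quadratic, so its Hessian is the constant matrix H = [[6, 6, -4], [6, 8, -4], [-4, -4, 6]].
Leading principal minors: 6, 12, 40.
All positive ⇒ H ≻ 0 ⇒ convex.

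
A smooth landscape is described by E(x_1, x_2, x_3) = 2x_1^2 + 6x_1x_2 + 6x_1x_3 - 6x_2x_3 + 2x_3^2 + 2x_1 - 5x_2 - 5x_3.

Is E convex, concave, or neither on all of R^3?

neither

E is quadratic, so its Hessian is the constant matrix H = [[4, 6, 6], [6, 0, -6], [6, -6, 4]].
Leading principal minors: 4, -36, -720.
Neither pattern holds ⇒ H is indefinite ⇒ neither convex nor concave.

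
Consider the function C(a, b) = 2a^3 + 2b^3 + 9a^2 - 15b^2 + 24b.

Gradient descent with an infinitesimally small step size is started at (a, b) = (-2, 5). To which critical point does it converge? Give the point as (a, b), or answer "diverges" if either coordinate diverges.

C is separable, so gradient descent decouples: a follows -∂C/∂a, b follows -∂C/∂b.
∂C/∂a = 6a(a + 3); at a=-2 this is -12, so a increases.
∂C/∂b = 6(b - 4)(b - 1); at b=5 this is 24, so b decreases.
a converges to its nearest critical value 0 (a local min of the a-part); b converges to 4. The iterate converges to (0, 4).

(0, 4)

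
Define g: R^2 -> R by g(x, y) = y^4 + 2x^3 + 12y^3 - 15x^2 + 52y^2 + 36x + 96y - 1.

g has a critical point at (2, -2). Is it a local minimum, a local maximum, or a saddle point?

The mixed partial ∂²g/∂x∂y is 0, so the Hessian at any point is diag(g_xx, g_yy) = diag(6(2x - 5), 4(3y^2 + 18y + 26)).
At (2, -2): H = diag(-6, 8).
The eigenvalues have opposite signs, so H is indefinite: a saddle point.

saddle point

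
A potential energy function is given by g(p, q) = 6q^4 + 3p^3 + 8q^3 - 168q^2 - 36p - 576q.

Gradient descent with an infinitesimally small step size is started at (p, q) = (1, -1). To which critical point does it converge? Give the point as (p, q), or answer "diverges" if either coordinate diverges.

g is separable, so gradient descent decouples: p follows -∂g/∂p, q follows -∂g/∂q.
∂g/∂p = 9(p - 2)(p + 2); at p=1 this is -27, so p increases.
∂g/∂q = 24(q - 4)(q + 2)(q + 3); at q=-1 this is -240, so q increases.
p converges to its nearest critical value 2 (a local min of the p-part); q converges to 4. The iterate converges to (2, 4).

(2, 4)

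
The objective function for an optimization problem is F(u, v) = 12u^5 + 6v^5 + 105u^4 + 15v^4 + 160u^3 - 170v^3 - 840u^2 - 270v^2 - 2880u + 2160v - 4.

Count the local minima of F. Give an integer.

4

F separates as a function of u plus a function of v, so ∇F=0 decouples.
∂F/∂u = 60(u - 2)(u + 2)(u + 3)(u + 4) = 0 at u ∈ {-4, -3, -2, 2}; ∂F/∂v = 30(v - 3)(v - 2)(v + 3)(v + 4) = 0 at v ∈ {-4, -3, 2, 3}.
The Hessian is diagonal: diag(F_uu, F_vv). Second derivatives: F_uu(-4)=-720, F_uu(-3)=300, F_uu(-2)=-480, F_uu(2)=7200; F_vv(-4)=-1260, F_vv(-3)=900, F_vv(2)=-900, F_vv(3)=1260.
Local minima occur where both diagonal entries positive: (-3, -3), (-3, 3), (2, -3), (2, 3). Count: 4.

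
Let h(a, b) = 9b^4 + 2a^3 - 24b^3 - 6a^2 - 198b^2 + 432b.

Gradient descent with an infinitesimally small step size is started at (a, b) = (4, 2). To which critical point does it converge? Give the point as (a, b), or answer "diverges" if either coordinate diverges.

h is separable, so gradient descent decouples: a follows -∂h/∂a, b follows -∂h/∂b.
∂h/∂a = 6a(a - 2); at a=4 this is 48, so a decreases.
∂h/∂b = 36(b - 4)(b - 1)(b + 3); at b=2 this is -360, so b increases.
a converges to its nearest critical value 2 (a local min of the a-part); b converges to 4. The iterate converges to (2, 4).

(2, 4)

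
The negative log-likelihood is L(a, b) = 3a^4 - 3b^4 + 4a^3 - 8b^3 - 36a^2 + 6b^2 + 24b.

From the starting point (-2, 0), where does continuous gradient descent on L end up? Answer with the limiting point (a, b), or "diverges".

L is separable, so gradient descent decouples: a follows -∂L/∂a, b follows -∂L/∂b.
∂L/∂a = 12a(a - 2)(a + 3); at a=-2 this is 96, so a decreases.
∂L/∂b = -12(b - 1)(b + 1)(b + 2); at b=0 this is 24, so b decreases.
a converges to its nearest critical value -3 (a local min of the a-part); b converges to -1. The iterate converges to (-3, -1).

(-3, -1)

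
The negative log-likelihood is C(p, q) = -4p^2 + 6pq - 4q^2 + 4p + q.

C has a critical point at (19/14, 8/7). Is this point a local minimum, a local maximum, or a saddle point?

The Hessian of C is constant: H = [[-8, 6], [6, -8]].
det(H) = (-8)·(-8) − 6² = 28.
det(H) > 0 and tr(H) = -16 < 0, so H is negative definite and the point is a local maximum.

local maximum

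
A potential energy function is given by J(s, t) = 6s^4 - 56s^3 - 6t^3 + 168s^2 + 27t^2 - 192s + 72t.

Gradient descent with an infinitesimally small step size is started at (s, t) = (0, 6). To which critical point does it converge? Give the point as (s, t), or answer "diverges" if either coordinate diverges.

diverges

J is separable, so gradient descent decouples: s follows -∂J/∂s, t follows -∂J/∂t.
∂J/∂s = 24(s - 4)(s - 2)(s - 1); at s=0 this is -192, so s increases.
∂J/∂t = -18(t - 4)(t + 1); at t=6 this is -252, so t increases.
The t-coordinate has no critical point in that direction and runs off to infinity.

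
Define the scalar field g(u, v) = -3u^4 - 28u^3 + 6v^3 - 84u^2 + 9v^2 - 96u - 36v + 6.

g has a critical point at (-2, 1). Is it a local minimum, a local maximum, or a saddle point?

The mixed partial ∂²g/∂u∂v is 0, so the Hessian at any point is diag(g_uu, g_vv) = diag(-12(3u^2 + 14u + 14), 18(2v + 1)).
At (-2, 1): H = diag(24, 54).
Both eigenvalues are positive, so H is positive definite: a local minimum.

local minimum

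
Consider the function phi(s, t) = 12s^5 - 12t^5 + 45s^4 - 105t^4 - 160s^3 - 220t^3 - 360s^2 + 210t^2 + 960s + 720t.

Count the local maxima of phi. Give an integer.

4

phi separates as a function of s plus a function of t, so ∇phi=0 decouples.
∂phi/∂s = 60(s - 2)(s - 1)(s + 2)(s + 4) = 0 at s ∈ {-4, -2, 1, 2}; ∂phi/∂t = -60(t - 1)(t + 1)(t + 3)(t + 4) = 0 at t ∈ {-4, -3, -1, 1}.
The Hessian is diagonal: diag(phi_ss, phi_tt). Second derivatives: phi_ss(-4)=-3600, phi_ss(-2)=1440, phi_ss(1)=-900, phi_ss(2)=1440; phi_tt(-4)=900, phi_tt(-3)=-480, phi_tt(-1)=720, phi_tt(1)=-2400.
Local maxima occur where both diagonal entries negative: (-4, -3), (-4, 1), (1, -3), (1, 1). Count: 4.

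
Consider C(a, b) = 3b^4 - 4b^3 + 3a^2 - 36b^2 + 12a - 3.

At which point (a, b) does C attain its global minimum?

(-2, 3)

C(a,b) separates as P(a) + Q(b) − 3, so its minimum is min P + min Q − 3.
P'(a) = 6a + 12 vanishes at a ∈ {-2}; Q'(b) = 12b(b - 3)(b + 2) vanishes at b ∈ {-2, 0, 3}.
Local minima of P (where P''>0): P(-2)=-12. Local minima of Q: Q(-2)=-64, Q(3)=-189.
So the global minimum of C is P(-2) + Q(3) − 3 = -12 − 189 − 3 = -204, attained at (-2, 3).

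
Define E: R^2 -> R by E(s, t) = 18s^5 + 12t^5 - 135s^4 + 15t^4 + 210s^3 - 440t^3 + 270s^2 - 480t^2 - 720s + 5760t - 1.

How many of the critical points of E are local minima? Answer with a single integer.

4

E separates as a function of s plus a function of t, so ∇E=0 decouples.
∂E/∂s = 90(s - 4)(s - 2)(s - 1)(s + 1) = 0 at s ∈ {-1, 1, 2, 4}; ∂E/∂t = 60(t - 4)(t - 2)(t + 3)(t + 4) = 0 at t ∈ {-4, -3, 2, 4}.
The Hessian is diagonal: diag(E_ss, E_tt). Second derivatives: E_ss(-1)=-2700, E_ss(1)=540, E_ss(2)=-540, E_ss(4)=2700; E_tt(-4)=-2880, E_tt(-3)=2100, E_tt(2)=-3600, E_tt(4)=6720.
Local minima occur where both diagonal entries positive: (1, -3), (1, 4), (4, -3), (4, 4). Count: 4.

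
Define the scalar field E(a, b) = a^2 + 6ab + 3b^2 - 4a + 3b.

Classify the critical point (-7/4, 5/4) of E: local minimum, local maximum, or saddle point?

The Hessian of E is constant: H = [[2, 6], [6, 6]].
det(H) = 2·6 − 6² = -24.
Since det(H) < 0, H is indefinite and the critical point is a saddle point.

saddle point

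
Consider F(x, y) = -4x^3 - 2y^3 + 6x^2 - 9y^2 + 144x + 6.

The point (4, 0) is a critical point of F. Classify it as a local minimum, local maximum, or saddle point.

local maximum

The mixed partial ∂²F/∂x∂y is 0, so the Hessian at any point is diag(F_xx, F_yy) = diag(12(-2x + 1), -6(2y + 3)).
At (4, 0): H = diag(-84, -18).
Both eigenvalues are negative, so H is negative definite: a local maximum.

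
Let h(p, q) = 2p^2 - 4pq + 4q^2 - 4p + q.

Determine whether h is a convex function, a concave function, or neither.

h is quadratic, so its Hessian is the constant matrix H = [[4, -4], [-4, 8]].
det(H) = 16, tr(H) = 12.
det(H) > 0 and tr(H) > 0, so H is positive definite everywhere: convex.

convex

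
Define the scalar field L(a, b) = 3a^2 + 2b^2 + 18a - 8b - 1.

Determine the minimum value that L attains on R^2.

L(a,b) separates as P(a) + Q(b) − 1, so its minimum is min P + min Q − 1.
P'(a) = 6a + 18 vanishes at a ∈ {-3}; Q'(b) = 4b - 8 vanishes at b ∈ {2}.
Local minima of P (where P''>0): P(-3)=-27. Local minima of Q: Q(2)=-8.
So the global minimum of L is P(-3) + Q(2) − 1 = -27 − 8 − 1 = -36, attained at (-3, 2).

-36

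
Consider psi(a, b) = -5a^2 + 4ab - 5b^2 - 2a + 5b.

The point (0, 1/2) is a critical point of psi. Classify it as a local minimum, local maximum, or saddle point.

The Hessian of psi is constant: H = [[-10, 4], [4, -10]].
det(H) = (-10)·(-10) − 4² = 84.
det(H) > 0 and tr(H) = -20 < 0, so H is negative definite and the point is a local maximum.

local maximum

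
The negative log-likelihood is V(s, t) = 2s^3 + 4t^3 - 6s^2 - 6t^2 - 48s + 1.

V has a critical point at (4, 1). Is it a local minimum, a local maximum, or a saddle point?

local minimum

The mixed partial ∂²V/∂s∂t is 0, so the Hessian at any point is diag(V_ss, V_tt) = diag(12(s - 1), 12(2t - 1)).
At (4, 1): H = diag(36, 12).
Both eigenvalues are positive, so H is positive definite: a local minimum.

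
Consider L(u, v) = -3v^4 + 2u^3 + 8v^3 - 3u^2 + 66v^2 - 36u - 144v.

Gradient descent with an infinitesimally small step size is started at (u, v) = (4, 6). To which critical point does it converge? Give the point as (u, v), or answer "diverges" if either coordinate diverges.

L is separable, so gradient descent decouples: u follows -∂L/∂u, v follows -∂L/∂v.
∂L/∂u = 6(u - 3)(u + 2); at u=4 this is 36, so u decreases.
∂L/∂v = -12(v - 4)(v - 1)(v + 3); at v=6 this is -1080, so v increases.
The v-coordinate has no critical point in that direction and runs off to infinity.

diverges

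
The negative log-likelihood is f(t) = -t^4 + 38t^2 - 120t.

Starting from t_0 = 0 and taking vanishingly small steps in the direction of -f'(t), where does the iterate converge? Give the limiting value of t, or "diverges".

f'(t) = -4(t - 3)(t - 2)(t + 5), so f'(0) = -120.
Gradient descent moves in the -f' direction, i.e. t is increasing.
The nearest critical point in that direction is t = 2, where f'' = 28 > 0 (a local minimum). The iterate converges there.

2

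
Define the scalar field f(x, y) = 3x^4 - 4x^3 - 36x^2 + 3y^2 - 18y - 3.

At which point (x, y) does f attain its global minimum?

(3, 3)

f(x,y) separates as P(x) + Q(y) − 3, so its minimum is min P + min Q − 3.
P'(x) = 12x(x - 3)(x + 2) vanishes at x ∈ {-2, 0, 3}; Q'(y) = 6y - 18 vanishes at y ∈ {3}.
Local minima of P (where P''>0): P(-2)=-64, P(3)=-189. Local minima of Q: Q(3)=-27.
So the global minimum of f is P(3) + Q(3) − 3 = -189 − 27 − 3 = -219, attained at (3, 3).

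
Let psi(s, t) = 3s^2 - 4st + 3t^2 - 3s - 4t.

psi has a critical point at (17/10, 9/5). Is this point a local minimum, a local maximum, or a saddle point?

The Hessian of psi is constant: H = [[6, -4], [-4, 6]].
det(H) = 6·6 − (-4)² = 20.
det(H) > 0 and tr(H) = 12 > 0, so H is positive definite and the point is a local minimum.

local minimum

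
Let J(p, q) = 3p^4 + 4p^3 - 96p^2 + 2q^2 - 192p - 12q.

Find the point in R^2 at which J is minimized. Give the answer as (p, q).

(4, 3)

J(p,q) separates as A(p) + B(q), so its minimum is min A + min B.
A'(p) = 12(p - 4)(p + 1)(p + 4) vanishes at p ∈ {-4, -1, 4}; B'(q) = 4q - 12 vanishes at q ∈ {3}.
Local minima of A (where A''>0): A(-4)=-256, A(4)=-1280. Local minima of B: B(3)=-18.
So the global minimum of J is A(4) + B(3) = -1280 − 18 = -1298, attained at (4, 3).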